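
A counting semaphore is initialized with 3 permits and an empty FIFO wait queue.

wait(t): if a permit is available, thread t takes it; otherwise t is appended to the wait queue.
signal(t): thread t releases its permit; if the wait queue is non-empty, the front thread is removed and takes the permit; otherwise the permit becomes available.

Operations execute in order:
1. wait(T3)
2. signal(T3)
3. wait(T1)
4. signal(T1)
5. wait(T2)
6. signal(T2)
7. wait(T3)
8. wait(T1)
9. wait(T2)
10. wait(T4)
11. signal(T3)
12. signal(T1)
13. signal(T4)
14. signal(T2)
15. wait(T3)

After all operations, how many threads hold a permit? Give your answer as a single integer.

Step 1: wait(T3) -> count=2 queue=[] holders={T3}
Step 2: signal(T3) -> count=3 queue=[] holders={none}
Step 3: wait(T1) -> count=2 queue=[] holders={T1}
Step 4: signal(T1) -> count=3 queue=[] holders={none}
Step 5: wait(T2) -> count=2 queue=[] holders={T2}
Step 6: signal(T2) -> count=3 queue=[] holders={none}
Step 7: wait(T3) -> count=2 queue=[] holders={T3}
Step 8: wait(T1) -> count=1 queue=[] holders={T1,T3}
Step 9: wait(T2) -> count=0 queue=[] holders={T1,T2,T3}
Step 10: wait(T4) -> count=0 queue=[T4] holders={T1,T2,T3}
Step 11: signal(T3) -> count=0 queue=[] holders={T1,T2,T4}
Step 12: signal(T1) -> count=1 queue=[] holders={T2,T4}
Step 13: signal(T4) -> count=2 queue=[] holders={T2}
Step 14: signal(T2) -> count=3 queue=[] holders={none}
Step 15: wait(T3) -> count=2 queue=[] holders={T3}
Final holders: {T3} -> 1 thread(s)

Answer: 1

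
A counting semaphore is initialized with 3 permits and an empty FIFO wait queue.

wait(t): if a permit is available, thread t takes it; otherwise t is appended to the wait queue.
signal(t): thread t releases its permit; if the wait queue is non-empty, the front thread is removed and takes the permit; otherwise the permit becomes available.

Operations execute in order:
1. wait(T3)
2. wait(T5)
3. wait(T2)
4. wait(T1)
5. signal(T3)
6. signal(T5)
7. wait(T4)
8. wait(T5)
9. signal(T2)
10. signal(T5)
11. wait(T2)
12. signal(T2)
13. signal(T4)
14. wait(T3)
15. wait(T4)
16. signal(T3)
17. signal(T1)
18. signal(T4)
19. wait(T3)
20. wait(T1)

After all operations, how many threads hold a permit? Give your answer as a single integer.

Answer: 2

Derivation:
Step 1: wait(T3) -> count=2 queue=[] holders={T3}
Step 2: wait(T5) -> count=1 queue=[] holders={T3,T5}
Step 3: wait(T2) -> count=0 queue=[] holders={T2,T3,T5}
Step 4: wait(T1) -> count=0 queue=[T1] holders={T2,T3,T5}
Step 5: signal(T3) -> count=0 queue=[] holders={T1,T2,T5}
Step 6: signal(T5) -> count=1 queue=[] holders={T1,T2}
Step 7: wait(T4) -> count=0 queue=[] holders={T1,T2,T4}
Step 8: wait(T5) -> count=0 queue=[T5] holders={T1,T2,T4}
Step 9: signal(T2) -> count=0 queue=[] holders={T1,T4,T5}
Step 10: signal(T5) -> count=1 queue=[] holders={T1,T4}
Step 11: wait(T2) -> count=0 queue=[] holders={T1,T2,T4}
Step 12: signal(T2) -> count=1 queue=[] holders={T1,T4}
Step 13: signal(T4) -> count=2 queue=[] holders={T1}
Step 14: wait(T3) -> count=1 queue=[] holders={T1,T3}
Step 15: wait(T4) -> count=0 queue=[] holders={T1,T3,T4}
Step 16: signal(T3) -> count=1 queue=[] holders={T1,T4}
Step 17: signal(T1) -> count=2 queue=[] holders={T4}
Step 18: signal(T4) -> count=3 queue=[] holders={none}
Step 19: wait(T3) -> count=2 queue=[] holders={T3}
Step 20: wait(T1) -> count=1 queue=[] holders={T1,T3}
Final holders: {T1,T3} -> 2 thread(s)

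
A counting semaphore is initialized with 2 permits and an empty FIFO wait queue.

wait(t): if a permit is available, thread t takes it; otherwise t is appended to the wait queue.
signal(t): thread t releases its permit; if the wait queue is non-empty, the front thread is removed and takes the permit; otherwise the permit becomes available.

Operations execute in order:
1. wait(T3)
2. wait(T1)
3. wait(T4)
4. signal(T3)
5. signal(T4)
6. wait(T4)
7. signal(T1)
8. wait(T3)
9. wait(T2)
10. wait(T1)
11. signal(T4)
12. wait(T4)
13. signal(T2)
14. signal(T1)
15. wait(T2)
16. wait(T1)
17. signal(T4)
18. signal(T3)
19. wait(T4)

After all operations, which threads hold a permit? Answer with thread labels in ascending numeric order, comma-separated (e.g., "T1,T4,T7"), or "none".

Answer: T1,T2

Derivation:
Step 1: wait(T3) -> count=1 queue=[] holders={T3}
Step 2: wait(T1) -> count=0 queue=[] holders={T1,T3}
Step 3: wait(T4) -> count=0 queue=[T4] holders={T1,T3}
Step 4: signal(T3) -> count=0 queue=[] holders={T1,T4}
Step 5: signal(T4) -> count=1 queue=[] holders={T1}
Step 6: wait(T4) -> count=0 queue=[] holders={T1,T4}
Step 7: signal(T1) -> count=1 queue=[] holders={T4}
Step 8: wait(T3) -> count=0 queue=[] holders={T3,T4}
Step 9: wait(T2) -> count=0 queue=[T2] holders={T3,T4}
Step 10: wait(T1) -> count=0 queue=[T2,T1] holders={T3,T4}
Step 11: signal(T4) -> count=0 queue=[T1] holders={T2,T3}
Step 12: wait(T4) -> count=0 queue=[T1,T4] holders={T2,T3}
Step 13: signal(T2) -> count=0 queue=[T4] holders={T1,T3}
Step 14: signal(T1) -> count=0 queue=[] holders={T3,T4}
Step 15: wait(T2) -> count=0 queue=[T2] holders={T3,T4}
Step 16: wait(T1) -> count=0 queue=[T2,T1] holders={T3,T4}
Step 17: signal(T4) -> count=0 queue=[T1] holders={T2,T3}
Step 18: signal(T3) -> count=0 queue=[] holders={T1,T2}
Step 19: wait(T4) -> count=0 queue=[T4] holders={T1,T2}
Final holders: T1,T2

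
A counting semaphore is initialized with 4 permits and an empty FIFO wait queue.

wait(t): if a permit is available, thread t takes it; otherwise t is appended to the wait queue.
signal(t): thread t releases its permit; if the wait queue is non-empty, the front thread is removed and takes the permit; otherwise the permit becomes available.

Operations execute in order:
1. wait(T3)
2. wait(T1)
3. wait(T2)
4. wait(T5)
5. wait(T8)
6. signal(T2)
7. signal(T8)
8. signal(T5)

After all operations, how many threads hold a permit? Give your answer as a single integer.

Answer: 2

Derivation:
Step 1: wait(T3) -> count=3 queue=[] holders={T3}
Step 2: wait(T1) -> count=2 queue=[] holders={T1,T3}
Step 3: wait(T2) -> count=1 queue=[] holders={T1,T2,T3}
Step 4: wait(T5) -> count=0 queue=[] holders={T1,T2,T3,T5}
Step 5: wait(T8) -> count=0 queue=[T8] holders={T1,T2,T3,T5}
Step 6: signal(T2) -> count=0 queue=[] holders={T1,T3,T5,T8}
Step 7: signal(T8) -> count=1 queue=[] holders={T1,T3,T5}
Step 8: signal(T5) -> count=2 queue=[] holders={T1,T3}
Final holders: {T1,T3} -> 2 thread(s)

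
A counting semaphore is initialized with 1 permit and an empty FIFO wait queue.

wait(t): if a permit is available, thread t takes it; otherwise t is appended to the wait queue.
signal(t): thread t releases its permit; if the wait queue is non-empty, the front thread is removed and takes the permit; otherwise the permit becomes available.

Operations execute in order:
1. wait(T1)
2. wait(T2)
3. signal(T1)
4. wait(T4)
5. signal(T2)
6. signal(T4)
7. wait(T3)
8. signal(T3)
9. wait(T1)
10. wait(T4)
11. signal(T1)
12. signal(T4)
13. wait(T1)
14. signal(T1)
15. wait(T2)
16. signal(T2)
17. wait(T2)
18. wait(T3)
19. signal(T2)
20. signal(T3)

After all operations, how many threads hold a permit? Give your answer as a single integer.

Step 1: wait(T1) -> count=0 queue=[] holders={T1}
Step 2: wait(T2) -> count=0 queue=[T2] holders={T1}
Step 3: signal(T1) -> count=0 queue=[] holders={T2}
Step 4: wait(T4) -> count=0 queue=[T4] holders={T2}
Step 5: signal(T2) -> count=0 queue=[] holders={T4}
Step 6: signal(T4) -> count=1 queue=[] holders={none}
Step 7: wait(T3) -> count=0 queue=[] holders={T3}
Step 8: signal(T3) -> count=1 queue=[] holders={none}
Step 9: wait(T1) -> count=0 queue=[] holders={T1}
Step 10: wait(T4) -> count=0 queue=[T4] holders={T1}
Step 11: signal(T1) -> count=0 queue=[] holders={T4}
Step 12: signal(T4) -> count=1 queue=[] holders={none}
Step 13: wait(T1) -> count=0 queue=[] holders={T1}
Step 14: signal(T1) -> count=1 queue=[] holders={none}
Step 15: wait(T2) -> count=0 queue=[] holders={T2}
Step 16: signal(T2) -> count=1 queue=[] holders={none}
Step 17: wait(T2) -> count=0 queue=[] holders={T2}
Step 18: wait(T3) -> count=0 queue=[T3] holders={T2}
Step 19: signal(T2) -> count=0 queue=[] holders={T3}
Step 20: signal(T3) -> count=1 queue=[] holders={none}
Final holders: {none} -> 0 thread(s)

Answer: 0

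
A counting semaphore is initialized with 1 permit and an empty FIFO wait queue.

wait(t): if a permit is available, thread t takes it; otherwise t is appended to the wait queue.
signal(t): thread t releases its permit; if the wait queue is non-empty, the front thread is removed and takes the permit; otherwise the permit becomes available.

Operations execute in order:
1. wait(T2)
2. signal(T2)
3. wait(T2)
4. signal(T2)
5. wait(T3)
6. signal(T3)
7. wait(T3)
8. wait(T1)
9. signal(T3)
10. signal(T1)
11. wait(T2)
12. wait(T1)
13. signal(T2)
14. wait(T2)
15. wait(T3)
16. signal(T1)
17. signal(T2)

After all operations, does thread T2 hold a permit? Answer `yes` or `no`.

Answer: no

Derivation:
Step 1: wait(T2) -> count=0 queue=[] holders={T2}
Step 2: signal(T2) -> count=1 queue=[] holders={none}
Step 3: wait(T2) -> count=0 queue=[] holders={T2}
Step 4: signal(T2) -> count=1 queue=[] holders={none}
Step 5: wait(T3) -> count=0 queue=[] holders={T3}
Step 6: signal(T3) -> count=1 queue=[] holders={none}
Step 7: wait(T3) -> count=0 queue=[] holders={T3}
Step 8: wait(T1) -> count=0 queue=[T1] holders={T3}
Step 9: signal(T3) -> count=0 queue=[] holders={T1}
Step 10: signal(T1) -> count=1 queue=[] holders={none}
Step 11: wait(T2) -> count=0 queue=[] holders={T2}
Step 12: wait(T1) -> count=0 queue=[T1] holders={T2}
Step 13: signal(T2) -> count=0 queue=[] holders={T1}
Step 14: wait(T2) -> count=0 queue=[T2] holders={T1}
Step 15: wait(T3) -> count=0 queue=[T2,T3] holders={T1}
Step 16: signal(T1) -> count=0 queue=[T3] holders={T2}
Step 17: signal(T2) -> count=0 queue=[] holders={T3}
Final holders: {T3} -> T2 not in holders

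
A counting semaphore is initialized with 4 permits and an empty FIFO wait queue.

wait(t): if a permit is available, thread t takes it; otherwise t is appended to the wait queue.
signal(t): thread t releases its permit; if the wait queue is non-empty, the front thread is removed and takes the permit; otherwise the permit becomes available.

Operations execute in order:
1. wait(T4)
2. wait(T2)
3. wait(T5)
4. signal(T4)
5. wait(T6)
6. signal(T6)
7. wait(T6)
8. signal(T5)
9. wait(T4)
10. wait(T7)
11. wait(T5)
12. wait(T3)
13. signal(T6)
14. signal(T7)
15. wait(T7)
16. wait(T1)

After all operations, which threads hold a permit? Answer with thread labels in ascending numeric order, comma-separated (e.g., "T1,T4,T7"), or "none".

Answer: T2,T3,T4,T5

Derivation:
Step 1: wait(T4) -> count=3 queue=[] holders={T4}
Step 2: wait(T2) -> count=2 queue=[] holders={T2,T4}
Step 3: wait(T5) -> count=1 queue=[] holders={T2,T4,T5}
Step 4: signal(T4) -> count=2 queue=[] holders={T2,T5}
Step 5: wait(T6) -> count=1 queue=[] holders={T2,T5,T6}
Step 6: signal(T6) -> count=2 queue=[] holders={T2,T5}
Step 7: wait(T6) -> count=1 queue=[] holders={T2,T5,T6}
Step 8: signal(T5) -> count=2 queue=[] holders={T2,T6}
Step 9: wait(T4) -> count=1 queue=[] holders={T2,T4,T6}
Step 10: wait(T7) -> count=0 queue=[] holders={T2,T4,T6,T7}
Step 11: wait(T5) -> count=0 queue=[T5] holders={T2,T4,T6,T7}
Step 12: wait(T3) -> count=0 queue=[T5,T3] holders={T2,T4,T6,T7}
Step 13: signal(T6) -> count=0 queue=[T3] holders={T2,T4,T5,T7}
Step 14: signal(T7) -> count=0 queue=[] holders={T2,T3,T4,T5}
Step 15: wait(T7) -> count=0 queue=[T7] holders={T2,T3,T4,T5}
Step 16: wait(T1) -> count=0 queue=[T7,T1] holders={T2,T3,T4,T5}
Final holders: T2,T3,T4,T5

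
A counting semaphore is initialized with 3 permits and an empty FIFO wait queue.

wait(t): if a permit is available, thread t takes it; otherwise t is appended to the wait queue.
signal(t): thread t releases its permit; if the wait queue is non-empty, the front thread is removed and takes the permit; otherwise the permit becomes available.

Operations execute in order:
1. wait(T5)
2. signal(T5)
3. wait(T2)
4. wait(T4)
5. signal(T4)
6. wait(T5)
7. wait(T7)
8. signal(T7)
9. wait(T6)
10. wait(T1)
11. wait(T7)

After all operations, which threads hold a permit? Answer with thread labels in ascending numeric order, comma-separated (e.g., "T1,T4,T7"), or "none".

Answer: T2,T5,T6

Derivation:
Step 1: wait(T5) -> count=2 queue=[] holders={T5}
Step 2: signal(T5) -> count=3 queue=[] holders={none}
Step 3: wait(T2) -> count=2 queue=[] holders={T2}
Step 4: wait(T4) -> count=1 queue=[] holders={T2,T4}
Step 5: signal(T4) -> count=2 queue=[] holders={T2}
Step 6: wait(T5) -> count=1 queue=[] holders={T2,T5}
Step 7: wait(T7) -> count=0 queue=[] holders={T2,T5,T7}
Step 8: signal(T7) -> count=1 queue=[] holders={T2,T5}
Step 9: wait(T6) -> count=0 queue=[] holders={T2,T5,T6}
Step 10: wait(T1) -> count=0 queue=[T1] holders={T2,T5,T6}
Step 11: wait(T7) -> count=0 queue=[T1,T7] holders={T2,T5,T6}
Final holders: T2,T5,T6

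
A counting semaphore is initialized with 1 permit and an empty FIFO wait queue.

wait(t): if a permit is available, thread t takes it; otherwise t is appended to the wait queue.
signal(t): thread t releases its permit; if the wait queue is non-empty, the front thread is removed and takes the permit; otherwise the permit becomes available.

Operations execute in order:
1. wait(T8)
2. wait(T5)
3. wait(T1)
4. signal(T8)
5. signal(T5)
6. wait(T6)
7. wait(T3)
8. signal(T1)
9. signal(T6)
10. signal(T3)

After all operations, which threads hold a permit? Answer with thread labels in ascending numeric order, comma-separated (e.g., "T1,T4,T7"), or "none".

Answer: none

Derivation:
Step 1: wait(T8) -> count=0 queue=[] holders={T8}
Step 2: wait(T5) -> count=0 queue=[T5] holders={T8}
Step 3: wait(T1) -> count=0 queue=[T5,T1] holders={T8}
Step 4: signal(T8) -> count=0 queue=[T1] holders={T5}
Step 5: signal(T5) -> count=0 queue=[] holders={T1}
Step 6: wait(T6) -> count=0 queue=[T6] holders={T1}
Step 7: wait(T3) -> count=0 queue=[T6,T3] holders={T1}
Step 8: signal(T1) -> count=0 queue=[T3] holders={T6}
Step 9: signal(T6) -> count=0 queue=[] holders={T3}
Step 10: signal(T3) -> count=1 queue=[] holders={none}
Final holders: none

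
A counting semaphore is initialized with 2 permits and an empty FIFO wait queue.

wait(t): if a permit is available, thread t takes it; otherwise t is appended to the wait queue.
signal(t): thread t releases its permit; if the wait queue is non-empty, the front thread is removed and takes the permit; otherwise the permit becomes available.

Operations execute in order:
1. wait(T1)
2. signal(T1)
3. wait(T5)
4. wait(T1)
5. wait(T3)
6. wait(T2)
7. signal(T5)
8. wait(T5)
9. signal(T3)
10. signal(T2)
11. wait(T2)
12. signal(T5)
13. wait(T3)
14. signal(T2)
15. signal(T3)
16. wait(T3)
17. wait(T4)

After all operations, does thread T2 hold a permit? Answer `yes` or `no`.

Answer: no

Derivation:
Step 1: wait(T1) -> count=1 queue=[] holders={T1}
Step 2: signal(T1) -> count=2 queue=[] holders={none}
Step 3: wait(T5) -> count=1 queue=[] holders={T5}
Step 4: wait(T1) -> count=0 queue=[] holders={T1,T5}
Step 5: wait(T3) -> count=0 queue=[T3] holders={T1,T5}
Step 6: wait(T2) -> count=0 queue=[T3,T2] holders={T1,T5}
Step 7: signal(T5) -> count=0 queue=[T2] holders={T1,T3}
Step 8: wait(T5) -> count=0 queue=[T2,T5] holders={T1,T3}
Step 9: signal(T3) -> count=0 queue=[T5] holders={T1,T2}
Step 10: signal(T2) -> count=0 queue=[] holders={T1,T5}
Step 11: wait(T2) -> count=0 queue=[T2] holders={T1,T5}
Step 12: signal(T5) -> count=0 queue=[] holders={T1,T2}
Step 13: wait(T3) -> count=0 queue=[T3] holders={T1,T2}
Step 14: signal(T2) -> count=0 queue=[] holders={T1,T3}
Step 15: signal(T3) -> count=1 queue=[] holders={T1}
Step 16: wait(T3) -> count=0 queue=[] holders={T1,T3}
Step 17: wait(T4) -> count=0 queue=[T4] holders={T1,T3}
Final holders: {T1,T3} -> T2 not in holders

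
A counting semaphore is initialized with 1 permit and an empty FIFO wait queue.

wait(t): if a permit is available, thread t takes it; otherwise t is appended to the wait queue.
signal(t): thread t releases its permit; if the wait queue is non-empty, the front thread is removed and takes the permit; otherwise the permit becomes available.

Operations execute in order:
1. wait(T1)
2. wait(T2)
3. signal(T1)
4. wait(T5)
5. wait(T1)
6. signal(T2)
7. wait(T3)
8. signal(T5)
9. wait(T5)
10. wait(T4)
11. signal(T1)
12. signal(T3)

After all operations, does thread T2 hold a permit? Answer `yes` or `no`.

Answer: no

Derivation:
Step 1: wait(T1) -> count=0 queue=[] holders={T1}
Step 2: wait(T2) -> count=0 queue=[T2] holders={T1}
Step 3: signal(T1) -> count=0 queue=[] holders={T2}
Step 4: wait(T5) -> count=0 queue=[T5] holders={T2}
Step 5: wait(T1) -> count=0 queue=[T5,T1] holders={T2}
Step 6: signal(T2) -> count=0 queue=[T1] holders={T5}
Step 7: wait(T3) -> count=0 queue=[T1,T3] holders={T5}
Step 8: signal(T5) -> count=0 queue=[T3] holders={T1}
Step 9: wait(T5) -> count=0 queue=[T3,T5] holders={T1}
Step 10: wait(T4) -> count=0 queue=[T3,T5,T4] holders={T1}
Step 11: signal(T1) -> count=0 queue=[T5,T4] holders={T3}
Step 12: signal(T3) -> count=0 queue=[T4] holders={T5}
Final holders: {T5} -> T2 not in holders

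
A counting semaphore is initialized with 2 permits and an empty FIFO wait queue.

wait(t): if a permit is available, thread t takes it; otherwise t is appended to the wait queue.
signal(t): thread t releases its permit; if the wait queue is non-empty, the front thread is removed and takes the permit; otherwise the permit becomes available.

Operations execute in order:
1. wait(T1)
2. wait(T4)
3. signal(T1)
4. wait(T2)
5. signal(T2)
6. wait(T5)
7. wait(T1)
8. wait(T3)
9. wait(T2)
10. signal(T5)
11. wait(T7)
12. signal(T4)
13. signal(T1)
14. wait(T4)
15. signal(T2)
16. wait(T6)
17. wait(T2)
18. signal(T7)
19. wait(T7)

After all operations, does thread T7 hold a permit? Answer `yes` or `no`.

Answer: no

Derivation:
Step 1: wait(T1) -> count=1 queue=[] holders={T1}
Step 2: wait(T4) -> count=0 queue=[] holders={T1,T4}
Step 3: signal(T1) -> count=1 queue=[] holders={T4}
Step 4: wait(T2) -> count=0 queue=[] holders={T2,T4}
Step 5: signal(T2) -> count=1 queue=[] holders={T4}
Step 6: wait(T5) -> count=0 queue=[] holders={T4,T5}
Step 7: wait(T1) -> count=0 queue=[T1] holders={T4,T5}
Step 8: wait(T3) -> count=0 queue=[T1,T3] holders={T4,T5}
Step 9: wait(T2) -> count=0 queue=[T1,T3,T2] holders={T4,T5}
Step 10: signal(T5) -> count=0 queue=[T3,T2] holders={T1,T4}
Step 11: wait(T7) -> count=0 queue=[T3,T2,T7] holders={T1,T4}
Step 12: signal(T4) -> count=0 queue=[T2,T7] holders={T1,T3}
Step 13: signal(T1) -> count=0 queue=[T7] holders={T2,T3}
Step 14: wait(T4) -> count=0 queue=[T7,T4] holders={T2,T3}
Step 15: signal(T2) -> count=0 queue=[T4] holders={T3,T7}
Step 16: wait(T6) -> count=0 queue=[T4,T6] holders={T3,T7}
Step 17: wait(T2) -> count=0 queue=[T4,T6,T2] holders={T3,T7}
Step 18: signal(T7) -> count=0 queue=[T6,T2] holders={T3,T4}
Step 19: wait(T7) -> count=0 queue=[T6,T2,T7] holders={T3,T4}
Final holders: {T3,T4} -> T7 not in holders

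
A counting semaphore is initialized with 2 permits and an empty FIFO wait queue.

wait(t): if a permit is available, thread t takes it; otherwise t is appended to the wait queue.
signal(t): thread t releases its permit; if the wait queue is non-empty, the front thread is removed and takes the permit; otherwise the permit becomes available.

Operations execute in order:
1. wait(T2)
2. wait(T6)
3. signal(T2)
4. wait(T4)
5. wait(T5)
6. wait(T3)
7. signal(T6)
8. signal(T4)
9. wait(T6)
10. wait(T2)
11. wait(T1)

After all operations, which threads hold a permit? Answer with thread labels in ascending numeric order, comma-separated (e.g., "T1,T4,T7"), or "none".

Answer: T3,T5

Derivation:
Step 1: wait(T2) -> count=1 queue=[] holders={T2}
Step 2: wait(T6) -> count=0 queue=[] holders={T2,T6}
Step 3: signal(T2) -> count=1 queue=[] holders={T6}
Step 4: wait(T4) -> count=0 queue=[] holders={T4,T6}
Step 5: wait(T5) -> count=0 queue=[T5] holders={T4,T6}
Step 6: wait(T3) -> count=0 queue=[T5,T3] holders={T4,T6}
Step 7: signal(T6) -> count=0 queue=[T3] holders={T4,T5}
Step 8: signal(T4) -> count=0 queue=[] holders={T3,T5}
Step 9: wait(T6) -> count=0 queue=[T6] holders={T3,T5}
Step 10: wait(T2) -> count=0 queue=[T6,T2] holders={T3,T5}
Step 11: wait(T1) -> count=0 queue=[T6,T2,T1] holders={T3,T5}
Final holders: T3,T5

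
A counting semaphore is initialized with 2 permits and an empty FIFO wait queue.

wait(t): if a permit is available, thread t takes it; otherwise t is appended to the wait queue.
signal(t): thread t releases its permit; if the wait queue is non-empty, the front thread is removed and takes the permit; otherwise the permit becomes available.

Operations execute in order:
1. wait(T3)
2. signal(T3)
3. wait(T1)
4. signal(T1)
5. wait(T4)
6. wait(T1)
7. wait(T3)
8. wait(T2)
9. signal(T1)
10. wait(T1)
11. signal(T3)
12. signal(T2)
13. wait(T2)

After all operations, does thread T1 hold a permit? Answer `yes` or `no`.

Step 1: wait(T3) -> count=1 queue=[] holders={T3}
Step 2: signal(T3) -> count=2 queue=[] holders={none}
Step 3: wait(T1) -> count=1 queue=[] holders={T1}
Step 4: signal(T1) -> count=2 queue=[] holders={none}
Step 5: wait(T4) -> count=1 queue=[] holders={T4}
Step 6: wait(T1) -> count=0 queue=[] holders={T1,T4}
Step 7: wait(T3) -> count=0 queue=[T3] holders={T1,T4}
Step 8: wait(T2) -> count=0 queue=[T3,T2] holders={T1,T4}
Step 9: signal(T1) -> count=0 queue=[T2] holders={T3,T4}
Step 10: wait(T1) -> count=0 queue=[T2,T1] holders={T3,T4}
Step 11: signal(T3) -> count=0 queue=[T1] holders={T2,T4}
Step 12: signal(T2) -> count=0 queue=[] holders={T1,T4}
Step 13: wait(T2) -> count=0 queue=[T2] holders={T1,T4}
Final holders: {T1,T4} -> T1 in holders

Answer: yes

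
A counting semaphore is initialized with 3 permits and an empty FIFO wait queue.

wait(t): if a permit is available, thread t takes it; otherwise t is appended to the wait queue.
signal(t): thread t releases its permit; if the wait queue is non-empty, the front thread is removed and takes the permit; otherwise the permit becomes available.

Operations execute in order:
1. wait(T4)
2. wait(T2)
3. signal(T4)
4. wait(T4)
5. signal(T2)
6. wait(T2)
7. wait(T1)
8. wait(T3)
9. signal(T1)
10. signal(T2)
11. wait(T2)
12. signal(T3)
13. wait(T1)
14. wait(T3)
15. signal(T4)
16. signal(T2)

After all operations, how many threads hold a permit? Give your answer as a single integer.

Answer: 2

Derivation:
Step 1: wait(T4) -> count=2 queue=[] holders={T4}
Step 2: wait(T2) -> count=1 queue=[] holders={T2,T4}
Step 3: signal(T4) -> count=2 queue=[] holders={T2}
Step 4: wait(T4) -> count=1 queue=[] holders={T2,T4}
Step 5: signal(T2) -> count=2 queue=[] holders={T4}
Step 6: wait(T2) -> count=1 queue=[] holders={T2,T4}
Step 7: wait(T1) -> count=0 queue=[] holders={T1,T2,T4}
Step 8: wait(T3) -> count=0 queue=[T3] holders={T1,T2,T4}
Step 9: signal(T1) -> count=0 queue=[] holders={T2,T3,T4}
Step 10: signal(T2) -> count=1 queue=[] holders={T3,T4}
Step 11: wait(T2) -> count=0 queue=[] holders={T2,T3,T4}
Step 12: signal(T3) -> count=1 queue=[] holders={T2,T4}
Step 13: wait(T1) -> count=0 queue=[] holders={T1,T2,T4}
Step 14: wait(T3) -> count=0 queue=[T3] holders={T1,T2,T4}
Step 15: signal(T4) -> count=0 queue=[] holders={T1,T2,T3}
Step 16: signal(T2) -> count=1 queue=[] holders={T1,T3}
Final holders: {T1,T3} -> 2 thread(s)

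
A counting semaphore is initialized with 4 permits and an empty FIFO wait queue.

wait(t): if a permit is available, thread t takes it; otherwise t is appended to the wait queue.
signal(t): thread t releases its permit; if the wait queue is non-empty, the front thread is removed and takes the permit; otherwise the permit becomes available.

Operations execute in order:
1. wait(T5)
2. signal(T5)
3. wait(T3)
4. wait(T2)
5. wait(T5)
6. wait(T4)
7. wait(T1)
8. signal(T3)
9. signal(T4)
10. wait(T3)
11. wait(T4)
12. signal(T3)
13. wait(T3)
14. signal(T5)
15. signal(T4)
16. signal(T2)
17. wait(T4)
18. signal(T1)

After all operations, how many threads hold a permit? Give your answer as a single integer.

Answer: 2

Derivation:
Step 1: wait(T5) -> count=3 queue=[] holders={T5}
Step 2: signal(T5) -> count=4 queue=[] holders={none}
Step 3: wait(T3) -> count=3 queue=[] holders={T3}
Step 4: wait(T2) -> count=2 queue=[] holders={T2,T3}
Step 5: wait(T5) -> count=1 queue=[] holders={T2,T3,T5}
Step 6: wait(T4) -> count=0 queue=[] holders={T2,T3,T4,T5}
Step 7: wait(T1) -> count=0 queue=[T1] holders={T2,T3,T4,T5}
Step 8: signal(T3) -> count=0 queue=[] holders={T1,T2,T4,T5}
Step 9: signal(T4) -> count=1 queue=[] holders={T1,T2,T5}
Step 10: wait(T3) -> count=0 queue=[] holders={T1,T2,T3,T5}
Step 11: wait(T4) -> count=0 queue=[T4] holders={T1,T2,T3,T5}
Step 12: signal(T3) -> count=0 queue=[] holders={T1,T2,T4,T5}
Step 13: wait(T3) -> count=0 queue=[T3] holders={T1,T2,T4,T5}
Step 14: signal(T5) -> count=0 queue=[] holders={T1,T2,T3,T4}
Step 15: signal(T4) -> count=1 queue=[] holders={T1,T2,T3}
Step 16: signal(T2) -> count=2 queue=[] holders={T1,T3}
Step 17: wait(T4) -> count=1 queue=[] holders={T1,T3,T4}
Step 18: signal(T1) -> count=2 queue=[] holders={T3,T4}
Final holders: {T3,T4} -> 2 thread(s)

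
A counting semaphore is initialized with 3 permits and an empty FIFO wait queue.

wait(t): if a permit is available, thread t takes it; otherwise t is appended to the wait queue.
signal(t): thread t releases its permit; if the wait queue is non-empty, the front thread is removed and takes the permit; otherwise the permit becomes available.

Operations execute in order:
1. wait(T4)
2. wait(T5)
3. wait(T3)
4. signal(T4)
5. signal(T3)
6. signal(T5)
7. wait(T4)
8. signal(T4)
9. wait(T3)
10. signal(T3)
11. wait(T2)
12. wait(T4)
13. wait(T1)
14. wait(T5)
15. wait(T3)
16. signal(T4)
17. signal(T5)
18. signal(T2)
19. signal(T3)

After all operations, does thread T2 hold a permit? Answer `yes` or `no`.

Step 1: wait(T4) -> count=2 queue=[] holders={T4}
Step 2: wait(T5) -> count=1 queue=[] holders={T4,T5}
Step 3: wait(T3) -> count=0 queue=[] holders={T3,T4,T5}
Step 4: signal(T4) -> count=1 queue=[] holders={T3,T5}
Step 5: signal(T3) -> count=2 queue=[] holders={T5}
Step 6: signal(T5) -> count=3 queue=[] holders={none}
Step 7: wait(T4) -> count=2 queue=[] holders={T4}
Step 8: signal(T4) -> count=3 queue=[] holders={none}
Step 9: wait(T3) -> count=2 queue=[] holders={T3}
Step 10: signal(T3) -> count=3 queue=[] holders={none}
Step 11: wait(T2) -> count=2 queue=[] holders={T2}
Step 12: wait(T4) -> count=1 queue=[] holders={T2,T4}
Step 13: wait(T1) -> count=0 queue=[] holders={T1,T2,T4}
Step 14: wait(T5) -> count=0 queue=[T5] holders={T1,T2,T4}
Step 15: wait(T3) -> count=0 queue=[T5,T3] holders={T1,T2,T4}
Step 16: signal(T4) -> count=0 queue=[T3] holders={T1,T2,T5}
Step 17: signal(T5) -> count=0 queue=[] holders={T1,T2,T3}
Step 18: signal(T2) -> count=1 queue=[] holders={T1,T3}
Step 19: signal(T3) -> count=2 queue=[] holders={T1}
Final holders: {T1} -> T2 not in holders

Answer: no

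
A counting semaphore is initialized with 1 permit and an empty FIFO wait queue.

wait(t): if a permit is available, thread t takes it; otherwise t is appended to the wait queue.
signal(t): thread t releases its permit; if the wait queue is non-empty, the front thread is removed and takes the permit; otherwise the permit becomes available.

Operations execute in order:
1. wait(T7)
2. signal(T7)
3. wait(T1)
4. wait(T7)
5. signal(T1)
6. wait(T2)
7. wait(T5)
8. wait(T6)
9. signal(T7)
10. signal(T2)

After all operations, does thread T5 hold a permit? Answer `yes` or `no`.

Step 1: wait(T7) -> count=0 queue=[] holders={T7}
Step 2: signal(T7) -> count=1 queue=[] holders={none}
Step 3: wait(T1) -> count=0 queue=[] holders={T1}
Step 4: wait(T7) -> count=0 queue=[T7] holders={T1}
Step 5: signal(T1) -> count=0 queue=[] holders={T7}
Step 6: wait(T2) -> count=0 queue=[T2] holders={T7}
Step 7: wait(T5) -> count=0 queue=[T2,T5] holders={T7}
Step 8: wait(T6) -> count=0 queue=[T2,T5,T6] holders={T7}
Step 9: signal(T7) -> count=0 queue=[T5,T6] holders={T2}
Step 10: signal(T2) -> count=0 queue=[T6] holders={T5}
Final holders: {T5} -> T5 in holders

Answer: yes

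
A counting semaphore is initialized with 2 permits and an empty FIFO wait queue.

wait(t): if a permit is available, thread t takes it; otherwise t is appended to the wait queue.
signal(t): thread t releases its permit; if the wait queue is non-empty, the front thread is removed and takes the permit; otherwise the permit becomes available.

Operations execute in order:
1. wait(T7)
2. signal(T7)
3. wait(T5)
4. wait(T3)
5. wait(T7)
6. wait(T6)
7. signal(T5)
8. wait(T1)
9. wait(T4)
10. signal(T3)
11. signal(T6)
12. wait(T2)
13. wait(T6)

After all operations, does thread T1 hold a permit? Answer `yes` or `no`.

Answer: yes

Derivation:
Step 1: wait(T7) -> count=1 queue=[] holders={T7}
Step 2: signal(T7) -> count=2 queue=[] holders={none}
Step 3: wait(T5) -> count=1 queue=[] holders={T5}
Step 4: wait(T3) -> count=0 queue=[] holders={T3,T5}
Step 5: wait(T7) -> count=0 queue=[T7] holders={T3,T5}
Step 6: wait(T6) -> count=0 queue=[T7,T6] holders={T3,T5}
Step 7: signal(T5) -> count=0 queue=[T6] holders={T3,T7}
Step 8: wait(T1) -> count=0 queue=[T6,T1] holders={T3,T7}
Step 9: wait(T4) -> count=0 queue=[T6,T1,T4] holders={T3,T7}
Step 10: signal(T3) -> count=0 queue=[T1,T4] holders={T6,T7}
Step 11: signal(T6) -> count=0 queue=[T4] holders={T1,T7}
Step 12: wait(T2) -> count=0 queue=[T4,T2] holders={T1,T7}
Step 13: wait(T6) -> count=0 queue=[T4,T2,T6] holders={T1,T7}
Final holders: {T1,T7} -> T1 in holders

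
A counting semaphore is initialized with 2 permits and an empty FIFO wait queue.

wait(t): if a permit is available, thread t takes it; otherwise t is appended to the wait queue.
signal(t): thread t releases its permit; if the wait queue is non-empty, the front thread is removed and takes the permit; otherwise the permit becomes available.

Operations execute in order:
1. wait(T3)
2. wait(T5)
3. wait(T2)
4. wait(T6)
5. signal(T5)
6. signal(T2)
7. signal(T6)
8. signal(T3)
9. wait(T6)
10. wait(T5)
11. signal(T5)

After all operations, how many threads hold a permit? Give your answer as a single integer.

Answer: 1

Derivation:
Step 1: wait(T3) -> count=1 queue=[] holders={T3}
Step 2: wait(T5) -> count=0 queue=[] holders={T3,T5}
Step 3: wait(T2) -> count=0 queue=[T2] holders={T3,T5}
Step 4: wait(T6) -> count=0 queue=[T2,T6] holders={T3,T5}
Step 5: signal(T5) -> count=0 queue=[T6] holders={T2,T3}
Step 6: signal(T2) -> count=0 queue=[] holders={T3,T6}
Step 7: signal(T6) -> count=1 queue=[] holders={T3}
Step 8: signal(T3) -> count=2 queue=[] holders={none}
Step 9: wait(T6) -> count=1 queue=[] holders={T6}
Step 10: wait(T5) -> count=0 queue=[] holders={T5,T6}
Step 11: signal(T5) -> count=1 queue=[] holders={T6}
Final holders: {T6} -> 1 thread(s)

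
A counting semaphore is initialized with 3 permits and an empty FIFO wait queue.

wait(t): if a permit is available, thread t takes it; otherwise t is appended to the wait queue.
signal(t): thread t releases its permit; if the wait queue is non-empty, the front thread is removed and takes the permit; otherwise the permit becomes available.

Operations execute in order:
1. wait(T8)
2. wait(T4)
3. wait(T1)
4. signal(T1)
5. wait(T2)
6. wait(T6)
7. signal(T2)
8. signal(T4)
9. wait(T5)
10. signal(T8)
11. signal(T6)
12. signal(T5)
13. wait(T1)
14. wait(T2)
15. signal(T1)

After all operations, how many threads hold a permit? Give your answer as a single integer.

Step 1: wait(T8) -> count=2 queue=[] holders={T8}
Step 2: wait(T4) -> count=1 queue=[] holders={T4,T8}
Step 3: wait(T1) -> count=0 queue=[] holders={T1,T4,T8}
Step 4: signal(T1) -> count=1 queue=[] holders={T4,T8}
Step 5: wait(T2) -> count=0 queue=[] holders={T2,T4,T8}
Step 6: wait(T6) -> count=0 queue=[T6] holders={T2,T4,T8}
Step 7: signal(T2) -> count=0 queue=[] holders={T4,T6,T8}
Step 8: signal(T4) -> count=1 queue=[] holders={T6,T8}
Step 9: wait(T5) -> count=0 queue=[] holders={T5,T6,T8}
Step 10: signal(T8) -> count=1 queue=[] holders={T5,T6}
Step 11: signal(T6) -> count=2 queue=[] holders={T5}
Step 12: signal(T5) -> count=3 queue=[] holders={none}
Step 13: wait(T1) -> count=2 queue=[] holders={T1}
Step 14: wait(T2) -> count=1 queue=[] holders={T1,T2}
Step 15: signal(T1) -> count=2 queue=[] holders={T2}
Final holders: {T2} -> 1 thread(s)

Answer: 1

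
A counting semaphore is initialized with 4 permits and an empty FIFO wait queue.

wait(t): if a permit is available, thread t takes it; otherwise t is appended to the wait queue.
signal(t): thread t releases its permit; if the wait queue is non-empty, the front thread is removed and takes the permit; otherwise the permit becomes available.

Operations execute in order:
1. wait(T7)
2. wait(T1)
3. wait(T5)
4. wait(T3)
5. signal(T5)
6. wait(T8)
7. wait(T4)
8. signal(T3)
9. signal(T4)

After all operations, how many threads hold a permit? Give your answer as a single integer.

Step 1: wait(T7) -> count=3 queue=[] holders={T7}
Step 2: wait(T1) -> count=2 queue=[] holders={T1,T7}
Step 3: wait(T5) -> count=1 queue=[] holders={T1,T5,T7}
Step 4: wait(T3) -> count=0 queue=[] holders={T1,T3,T5,T7}
Step 5: signal(T5) -> count=1 queue=[] holders={T1,T3,T7}
Step 6: wait(T8) -> count=0 queue=[] holders={T1,T3,T7,T8}
Step 7: wait(T4) -> count=0 queue=[T4] holders={T1,T3,T7,T8}
Step 8: signal(T3) -> count=0 queue=[] holders={T1,T4,T7,T8}
Step 9: signal(T4) -> count=1 queue=[] holders={T1,T7,T8}
Final holders: {T1,T7,T8} -> 3 thread(s)

Answer: 3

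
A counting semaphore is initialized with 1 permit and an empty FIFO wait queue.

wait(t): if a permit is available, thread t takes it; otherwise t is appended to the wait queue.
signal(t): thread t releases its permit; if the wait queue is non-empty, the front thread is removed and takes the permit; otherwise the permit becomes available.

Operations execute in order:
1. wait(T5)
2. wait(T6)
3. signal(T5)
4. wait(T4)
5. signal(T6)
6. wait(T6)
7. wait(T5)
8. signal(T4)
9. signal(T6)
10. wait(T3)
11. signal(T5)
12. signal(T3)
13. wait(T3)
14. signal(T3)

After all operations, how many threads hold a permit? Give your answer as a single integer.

Step 1: wait(T5) -> count=0 queue=[] holders={T5}
Step 2: wait(T6) -> count=0 queue=[T6] holders={T5}
Step 3: signal(T5) -> count=0 queue=[] holders={T6}
Step 4: wait(T4) -> count=0 queue=[T4] holders={T6}
Step 5: signal(T6) -> count=0 queue=[] holders={T4}
Step 6: wait(T6) -> count=0 queue=[T6] holders={T4}
Step 7: wait(T5) -> count=0 queue=[T6,T5] holders={T4}
Step 8: signal(T4) -> count=0 queue=[T5] holders={T6}
Step 9: signal(T6) -> count=0 queue=[] holders={T5}
Step 10: wait(T3) -> count=0 queue=[T3] holders={T5}
Step 11: signal(T5) -> count=0 queue=[] holders={T3}
Step 12: signal(T3) -> count=1 queue=[] holders={none}
Step 13: wait(T3) -> count=0 queue=[] holders={T3}
Step 14: signal(T3) -> count=1 queue=[] holders={none}
Final holders: {none} -> 0 thread(s)

Answer: 0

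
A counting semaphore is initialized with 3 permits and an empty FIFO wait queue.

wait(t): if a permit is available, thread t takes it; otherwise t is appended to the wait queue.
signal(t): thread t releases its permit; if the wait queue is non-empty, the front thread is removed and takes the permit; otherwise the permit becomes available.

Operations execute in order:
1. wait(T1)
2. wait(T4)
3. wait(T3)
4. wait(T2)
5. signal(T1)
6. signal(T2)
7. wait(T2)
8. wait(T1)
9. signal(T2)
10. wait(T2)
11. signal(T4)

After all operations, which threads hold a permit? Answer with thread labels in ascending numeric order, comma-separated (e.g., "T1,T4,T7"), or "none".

Answer: T1,T2,T3

Derivation:
Step 1: wait(T1) -> count=2 queue=[] holders={T1}
Step 2: wait(T4) -> count=1 queue=[] holders={T1,T4}
Step 3: wait(T3) -> count=0 queue=[] holders={T1,T3,T4}
Step 4: wait(T2) -> count=0 queue=[T2] holders={T1,T3,T4}
Step 5: signal(T1) -> count=0 queue=[] holders={T2,T3,T4}
Step 6: signal(T2) -> count=1 queue=[] holders={T3,T4}
Step 7: wait(T2) -> count=0 queue=[] holders={T2,T3,T4}
Step 8: wait(T1) -> count=0 queue=[T1] holders={T2,T3,T4}
Step 9: signal(T2) -> count=0 queue=[] holders={T1,T3,T4}
Step 10: wait(T2) -> count=0 queue=[T2] holders={T1,T3,T4}
Step 11: signal(T4) -> count=0 queue=[] holders={T1,T2,T3}
Final holders: T1,T2,T3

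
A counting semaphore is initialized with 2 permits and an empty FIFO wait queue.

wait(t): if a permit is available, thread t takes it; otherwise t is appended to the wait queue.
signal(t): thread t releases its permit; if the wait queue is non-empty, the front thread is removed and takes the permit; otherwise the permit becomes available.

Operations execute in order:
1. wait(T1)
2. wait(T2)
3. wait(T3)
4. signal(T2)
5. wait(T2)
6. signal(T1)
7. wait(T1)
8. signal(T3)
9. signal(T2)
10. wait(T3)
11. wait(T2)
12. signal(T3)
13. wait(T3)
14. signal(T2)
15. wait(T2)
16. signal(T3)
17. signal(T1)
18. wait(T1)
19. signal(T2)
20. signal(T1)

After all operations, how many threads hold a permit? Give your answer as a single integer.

Step 1: wait(T1) -> count=1 queue=[] holders={T1}
Step 2: wait(T2) -> count=0 queue=[] holders={T1,T2}
Step 3: wait(T3) -> count=0 queue=[T3] holders={T1,T2}
Step 4: signal(T2) -> count=0 queue=[] holders={T1,T3}
Step 5: wait(T2) -> count=0 queue=[T2] holders={T1,T3}
Step 6: signal(T1) -> count=0 queue=[] holders={T2,T3}
Step 7: wait(T1) -> count=0 queue=[T1] holders={T2,T3}
Step 8: signal(T3) -> count=0 queue=[] holders={T1,T2}
Step 9: signal(T2) -> count=1 queue=[] holders={T1}
Step 10: wait(T3) -> count=0 queue=[] holders={T1,T3}
Step 11: wait(T2) -> count=0 queue=[T2] holders={T1,T3}
Step 12: signal(T3) -> count=0 queue=[] holders={T1,T2}
Step 13: wait(T3) -> count=0 queue=[T3] holders={T1,T2}
Step 14: signal(T2) -> count=0 queue=[] holders={T1,T3}
Step 15: wait(T2) -> count=0 queue=[T2] holders={T1,T3}
Step 16: signal(T3) -> count=0 queue=[] holders={T1,T2}
Step 17: signal(T1) -> count=1 queue=[] holders={T2}
Step 18: wait(T1) -> count=0 queue=[] holders={T1,T2}
Step 19: signal(T2) -> count=1 queue=[] holders={T1}
Step 20: signal(T1) -> count=2 queue=[] holders={none}
Final holders: {none} -> 0 thread(s)

Answer: 0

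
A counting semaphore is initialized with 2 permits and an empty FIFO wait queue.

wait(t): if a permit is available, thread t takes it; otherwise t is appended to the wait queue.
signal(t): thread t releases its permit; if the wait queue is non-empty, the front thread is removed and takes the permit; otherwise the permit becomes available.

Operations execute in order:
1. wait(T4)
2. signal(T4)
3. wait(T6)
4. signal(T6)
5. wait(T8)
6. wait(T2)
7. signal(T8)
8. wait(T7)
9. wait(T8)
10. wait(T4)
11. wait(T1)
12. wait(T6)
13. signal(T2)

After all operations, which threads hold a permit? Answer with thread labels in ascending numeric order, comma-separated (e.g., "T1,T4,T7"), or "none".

Step 1: wait(T4) -> count=1 queue=[] holders={T4}
Step 2: signal(T4) -> count=2 queue=[] holders={none}
Step 3: wait(T6) -> count=1 queue=[] holders={T6}
Step 4: signal(T6) -> count=2 queue=[] holders={none}
Step 5: wait(T8) -> count=1 queue=[] holders={T8}
Step 6: wait(T2) -> count=0 queue=[] holders={T2,T8}
Step 7: signal(T8) -> count=1 queue=[] holders={T2}
Step 8: wait(T7) -> count=0 queue=[] holders={T2,T7}
Step 9: wait(T8) -> count=0 queue=[T8] holders={T2,T7}
Step 10: wait(T4) -> count=0 queue=[T8,T4] holders={T2,T7}
Step 11: wait(T1) -> count=0 queue=[T8,T4,T1] holders={T2,T7}
Step 12: wait(T6) -> count=0 queue=[T8,T4,T1,T6] holders={T2,T7}
Step 13: signal(T2) -> count=0 queue=[T4,T1,T6] holders={T7,T8}
Final holders: T7,T8

Answer: T7,T8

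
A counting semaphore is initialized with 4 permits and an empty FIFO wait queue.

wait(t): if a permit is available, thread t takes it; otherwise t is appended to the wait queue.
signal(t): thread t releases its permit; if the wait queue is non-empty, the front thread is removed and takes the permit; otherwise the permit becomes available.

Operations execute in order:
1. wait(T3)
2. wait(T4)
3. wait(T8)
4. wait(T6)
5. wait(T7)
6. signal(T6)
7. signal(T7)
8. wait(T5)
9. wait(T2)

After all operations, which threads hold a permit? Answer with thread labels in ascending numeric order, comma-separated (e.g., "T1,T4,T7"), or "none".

Step 1: wait(T3) -> count=3 queue=[] holders={T3}
Step 2: wait(T4) -> count=2 queue=[] holders={T3,T4}
Step 3: wait(T8) -> count=1 queue=[] holders={T3,T4,T8}
Step 4: wait(T6) -> count=0 queue=[] holders={T3,T4,T6,T8}
Step 5: wait(T7) -> count=0 queue=[T7] holders={T3,T4,T6,T8}
Step 6: signal(T6) -> count=0 queue=[] holders={T3,T4,T7,T8}
Step 7: signal(T7) -> count=1 queue=[] holders={T3,T4,T8}
Step 8: wait(T5) -> count=0 queue=[] holders={T3,T4,T5,T8}
Step 9: wait(T2) -> count=0 queue=[T2] holders={T3,T4,T5,T8}
Final holders: T3,T4,T5,T8

Answer: T3,T4,T5,T8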